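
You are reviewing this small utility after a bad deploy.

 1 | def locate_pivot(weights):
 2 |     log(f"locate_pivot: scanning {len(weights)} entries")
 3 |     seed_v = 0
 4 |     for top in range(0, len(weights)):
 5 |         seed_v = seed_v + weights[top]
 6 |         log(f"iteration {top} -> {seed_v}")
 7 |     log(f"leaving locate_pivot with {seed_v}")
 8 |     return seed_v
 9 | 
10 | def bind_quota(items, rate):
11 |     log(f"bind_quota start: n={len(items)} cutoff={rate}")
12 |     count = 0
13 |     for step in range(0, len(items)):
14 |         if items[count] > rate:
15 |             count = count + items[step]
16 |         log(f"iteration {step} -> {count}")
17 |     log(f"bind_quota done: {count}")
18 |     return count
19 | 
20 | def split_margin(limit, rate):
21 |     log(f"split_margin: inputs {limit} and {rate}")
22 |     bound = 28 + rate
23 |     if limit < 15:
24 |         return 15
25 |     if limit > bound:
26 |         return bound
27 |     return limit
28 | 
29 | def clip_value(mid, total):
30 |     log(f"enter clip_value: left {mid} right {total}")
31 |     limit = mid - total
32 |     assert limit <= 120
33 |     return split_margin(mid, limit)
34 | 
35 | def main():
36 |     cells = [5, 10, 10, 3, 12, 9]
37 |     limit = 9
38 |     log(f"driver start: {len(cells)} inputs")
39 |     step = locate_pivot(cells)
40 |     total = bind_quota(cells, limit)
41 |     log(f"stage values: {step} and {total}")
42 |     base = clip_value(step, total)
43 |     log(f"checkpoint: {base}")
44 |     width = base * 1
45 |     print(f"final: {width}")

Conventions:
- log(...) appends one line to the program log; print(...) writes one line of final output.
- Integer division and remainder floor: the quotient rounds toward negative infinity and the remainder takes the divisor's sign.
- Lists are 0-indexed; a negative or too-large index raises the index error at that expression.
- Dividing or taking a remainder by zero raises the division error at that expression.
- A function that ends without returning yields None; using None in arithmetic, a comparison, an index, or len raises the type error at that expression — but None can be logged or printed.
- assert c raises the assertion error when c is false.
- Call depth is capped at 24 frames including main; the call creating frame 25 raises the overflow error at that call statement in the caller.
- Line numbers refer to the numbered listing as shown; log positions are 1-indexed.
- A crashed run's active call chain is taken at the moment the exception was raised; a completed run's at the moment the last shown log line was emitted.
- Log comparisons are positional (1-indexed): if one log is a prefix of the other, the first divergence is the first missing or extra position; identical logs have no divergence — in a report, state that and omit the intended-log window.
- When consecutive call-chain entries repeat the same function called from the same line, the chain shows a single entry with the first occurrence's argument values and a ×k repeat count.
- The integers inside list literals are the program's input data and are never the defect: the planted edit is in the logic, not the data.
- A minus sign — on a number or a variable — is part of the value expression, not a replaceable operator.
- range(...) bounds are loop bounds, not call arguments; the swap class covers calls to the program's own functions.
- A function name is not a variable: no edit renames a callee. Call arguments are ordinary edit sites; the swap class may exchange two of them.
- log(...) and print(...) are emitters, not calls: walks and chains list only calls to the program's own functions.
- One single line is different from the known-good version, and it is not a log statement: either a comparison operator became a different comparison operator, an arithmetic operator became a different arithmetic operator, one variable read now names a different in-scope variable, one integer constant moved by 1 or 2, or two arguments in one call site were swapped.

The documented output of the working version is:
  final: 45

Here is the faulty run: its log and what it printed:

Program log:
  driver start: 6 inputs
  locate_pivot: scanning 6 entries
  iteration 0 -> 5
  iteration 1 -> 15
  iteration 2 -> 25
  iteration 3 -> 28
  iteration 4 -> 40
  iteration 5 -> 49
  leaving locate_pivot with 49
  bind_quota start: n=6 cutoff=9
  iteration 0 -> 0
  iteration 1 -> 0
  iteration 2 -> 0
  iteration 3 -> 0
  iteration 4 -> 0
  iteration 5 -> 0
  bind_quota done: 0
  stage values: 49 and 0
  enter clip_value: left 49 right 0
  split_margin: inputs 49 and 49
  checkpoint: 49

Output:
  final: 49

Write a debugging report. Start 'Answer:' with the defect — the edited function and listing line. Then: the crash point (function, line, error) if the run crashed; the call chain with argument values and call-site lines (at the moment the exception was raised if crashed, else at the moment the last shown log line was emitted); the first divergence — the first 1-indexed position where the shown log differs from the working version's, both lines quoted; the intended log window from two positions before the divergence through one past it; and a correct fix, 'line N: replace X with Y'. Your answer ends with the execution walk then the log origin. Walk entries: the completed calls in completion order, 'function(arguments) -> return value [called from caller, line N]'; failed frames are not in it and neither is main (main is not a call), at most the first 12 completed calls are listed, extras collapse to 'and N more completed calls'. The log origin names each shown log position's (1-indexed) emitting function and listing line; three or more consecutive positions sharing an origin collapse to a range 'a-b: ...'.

Answer: the defect is in bind_quota at line 14.
The tell: The earliest visible damage is log position 12 — 'iteration 1 -> 0' rather than the intended 'iteration 1 -> 10'.
Call chain: main.
First divergence: position 12; shown 'iteration 1 -> 0' vs intended 'iteration 1 -> 10'.
Intended log window:
  10: bind_quota start: n=6 cutoff=9
  11: iteration 0 -> 0
  12: iteration 1 -> 10
  13: iteration 2 -> 20
Execution walk:
  locate_pivot([5, 10, 10, 3, 12, 9]) -> 49  [called from main, line 39]
  bind_quota([5, 10, 10, 3, 12, 9], 9) -> 0  [called from main, line 40]
  split_margin(49, 49) -> 49  [called from clip_value, line 33]
  clip_value(49, 0) -> 49  [called from main, line 42]
Log line origins:
  1 — main, line 38
  2 — locate_pivot, line 2
  3-8 — locate_pivot, line 6
  9 — locate_pivot, line 7
  10 — bind_quota, line 11
  11-16 — bind_quota, line 16
  17 — bind_quota, line 17
  18 — main, line 41
  19 — clip_value, line 30
  20 — split_margin, line 21
  21 — main, line 43
A correct fix: line 14: replace `count` with `step`.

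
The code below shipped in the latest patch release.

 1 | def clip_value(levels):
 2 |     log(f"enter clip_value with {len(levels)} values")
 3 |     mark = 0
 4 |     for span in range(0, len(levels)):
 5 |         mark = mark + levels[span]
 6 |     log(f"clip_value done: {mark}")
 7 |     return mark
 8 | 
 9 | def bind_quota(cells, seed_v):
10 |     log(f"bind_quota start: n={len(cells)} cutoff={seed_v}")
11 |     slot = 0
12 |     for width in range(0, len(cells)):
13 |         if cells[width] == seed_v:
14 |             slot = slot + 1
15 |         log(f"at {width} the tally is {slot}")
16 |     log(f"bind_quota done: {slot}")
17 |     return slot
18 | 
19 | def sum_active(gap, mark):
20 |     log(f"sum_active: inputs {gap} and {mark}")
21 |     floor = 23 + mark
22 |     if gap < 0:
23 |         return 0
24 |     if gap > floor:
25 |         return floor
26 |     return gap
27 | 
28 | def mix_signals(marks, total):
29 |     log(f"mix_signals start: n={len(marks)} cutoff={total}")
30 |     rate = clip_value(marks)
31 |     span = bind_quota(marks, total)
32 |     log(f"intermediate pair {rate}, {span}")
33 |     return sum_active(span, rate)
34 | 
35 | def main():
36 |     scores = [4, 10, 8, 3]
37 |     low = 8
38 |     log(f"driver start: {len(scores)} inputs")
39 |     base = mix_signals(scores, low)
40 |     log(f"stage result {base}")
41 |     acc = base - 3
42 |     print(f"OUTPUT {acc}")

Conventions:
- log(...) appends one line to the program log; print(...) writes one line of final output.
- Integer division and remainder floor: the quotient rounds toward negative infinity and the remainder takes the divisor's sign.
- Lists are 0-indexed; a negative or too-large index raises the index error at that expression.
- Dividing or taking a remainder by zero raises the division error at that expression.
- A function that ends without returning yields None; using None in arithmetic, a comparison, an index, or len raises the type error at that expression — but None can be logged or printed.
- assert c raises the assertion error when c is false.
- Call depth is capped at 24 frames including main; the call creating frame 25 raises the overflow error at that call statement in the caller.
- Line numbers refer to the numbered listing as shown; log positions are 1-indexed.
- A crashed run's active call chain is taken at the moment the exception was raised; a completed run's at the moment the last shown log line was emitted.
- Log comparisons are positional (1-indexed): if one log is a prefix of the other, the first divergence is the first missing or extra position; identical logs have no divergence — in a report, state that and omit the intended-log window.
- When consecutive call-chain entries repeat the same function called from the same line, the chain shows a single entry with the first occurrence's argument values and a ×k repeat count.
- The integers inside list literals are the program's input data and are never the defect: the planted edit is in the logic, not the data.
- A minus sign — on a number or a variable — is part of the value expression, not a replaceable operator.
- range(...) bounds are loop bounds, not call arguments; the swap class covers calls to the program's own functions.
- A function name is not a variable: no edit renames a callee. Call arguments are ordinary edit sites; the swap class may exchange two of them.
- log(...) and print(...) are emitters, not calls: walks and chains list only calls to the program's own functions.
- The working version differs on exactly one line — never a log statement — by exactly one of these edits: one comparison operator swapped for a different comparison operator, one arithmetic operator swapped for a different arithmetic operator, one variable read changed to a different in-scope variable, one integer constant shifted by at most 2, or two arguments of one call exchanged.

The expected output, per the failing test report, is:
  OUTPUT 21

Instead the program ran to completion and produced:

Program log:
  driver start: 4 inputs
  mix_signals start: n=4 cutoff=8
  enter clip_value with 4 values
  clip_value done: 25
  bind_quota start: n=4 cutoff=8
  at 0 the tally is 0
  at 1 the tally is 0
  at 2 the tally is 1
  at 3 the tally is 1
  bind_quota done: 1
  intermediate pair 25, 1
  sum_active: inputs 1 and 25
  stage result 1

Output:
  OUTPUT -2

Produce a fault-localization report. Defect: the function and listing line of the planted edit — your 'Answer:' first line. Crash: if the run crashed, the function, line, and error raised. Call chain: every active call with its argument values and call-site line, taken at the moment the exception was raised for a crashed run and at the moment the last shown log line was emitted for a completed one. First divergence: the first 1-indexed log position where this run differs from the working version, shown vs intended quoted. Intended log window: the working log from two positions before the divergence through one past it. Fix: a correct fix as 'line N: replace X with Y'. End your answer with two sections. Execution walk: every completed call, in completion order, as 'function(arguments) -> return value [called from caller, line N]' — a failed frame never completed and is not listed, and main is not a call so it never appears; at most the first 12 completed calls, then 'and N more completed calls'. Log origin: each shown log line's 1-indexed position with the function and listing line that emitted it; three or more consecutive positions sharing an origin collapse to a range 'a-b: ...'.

Answer: the defect is in mix_signals at line 33.
Key observation: Log line 12 is where behavior first shows: 'sum_active: inputs 1 and 25' appears instead of 'sum_active: inputs 25 and 1'.
Call chain: main.
First divergence: at position 12 the run shows 'sum_active: inputs 1 and 25' where the working version logs 'sum_active: inputs 25 and 1'.
Intended log window:
  10: bind_quota done: 1
  11: intermediate pair 25, 1
  12: sum_active: inputs 25 and 1
  13: stage result 24
Execution walk:
  clip_value([4, 10, 8, 3]) -> 25  [called from mix_signals, line 30]
  bind_quota([4, 10, 8, 3], 8) -> 1  [called from mix_signals, line 31]
  sum_active(1, 25) -> 1  [called from mix_signals, line 33]
  mix_signals([4, 10, 8, 3], 8) -> 1  [called from main, line 39]
Log origin:
  1: emitted by main (line 38)
  2: emitted by mix_signals (line 29)
  3: emitted by clip_value (line 2)
  4: emitted by clip_value (line 6)
  5: emitted by bind_quota (line 10)
  6-9: emitted by bind_quota (line 15)
  10: emitted by bind_quota (line 16)
  11: emitted by mix_signals (line 32)
  12: emitted by sum_active (line 20)
  13: emitted by main (line 40)
A correct fix: line 33: replace `sum_active(span, rate)` with `sum_active(rate, span)`.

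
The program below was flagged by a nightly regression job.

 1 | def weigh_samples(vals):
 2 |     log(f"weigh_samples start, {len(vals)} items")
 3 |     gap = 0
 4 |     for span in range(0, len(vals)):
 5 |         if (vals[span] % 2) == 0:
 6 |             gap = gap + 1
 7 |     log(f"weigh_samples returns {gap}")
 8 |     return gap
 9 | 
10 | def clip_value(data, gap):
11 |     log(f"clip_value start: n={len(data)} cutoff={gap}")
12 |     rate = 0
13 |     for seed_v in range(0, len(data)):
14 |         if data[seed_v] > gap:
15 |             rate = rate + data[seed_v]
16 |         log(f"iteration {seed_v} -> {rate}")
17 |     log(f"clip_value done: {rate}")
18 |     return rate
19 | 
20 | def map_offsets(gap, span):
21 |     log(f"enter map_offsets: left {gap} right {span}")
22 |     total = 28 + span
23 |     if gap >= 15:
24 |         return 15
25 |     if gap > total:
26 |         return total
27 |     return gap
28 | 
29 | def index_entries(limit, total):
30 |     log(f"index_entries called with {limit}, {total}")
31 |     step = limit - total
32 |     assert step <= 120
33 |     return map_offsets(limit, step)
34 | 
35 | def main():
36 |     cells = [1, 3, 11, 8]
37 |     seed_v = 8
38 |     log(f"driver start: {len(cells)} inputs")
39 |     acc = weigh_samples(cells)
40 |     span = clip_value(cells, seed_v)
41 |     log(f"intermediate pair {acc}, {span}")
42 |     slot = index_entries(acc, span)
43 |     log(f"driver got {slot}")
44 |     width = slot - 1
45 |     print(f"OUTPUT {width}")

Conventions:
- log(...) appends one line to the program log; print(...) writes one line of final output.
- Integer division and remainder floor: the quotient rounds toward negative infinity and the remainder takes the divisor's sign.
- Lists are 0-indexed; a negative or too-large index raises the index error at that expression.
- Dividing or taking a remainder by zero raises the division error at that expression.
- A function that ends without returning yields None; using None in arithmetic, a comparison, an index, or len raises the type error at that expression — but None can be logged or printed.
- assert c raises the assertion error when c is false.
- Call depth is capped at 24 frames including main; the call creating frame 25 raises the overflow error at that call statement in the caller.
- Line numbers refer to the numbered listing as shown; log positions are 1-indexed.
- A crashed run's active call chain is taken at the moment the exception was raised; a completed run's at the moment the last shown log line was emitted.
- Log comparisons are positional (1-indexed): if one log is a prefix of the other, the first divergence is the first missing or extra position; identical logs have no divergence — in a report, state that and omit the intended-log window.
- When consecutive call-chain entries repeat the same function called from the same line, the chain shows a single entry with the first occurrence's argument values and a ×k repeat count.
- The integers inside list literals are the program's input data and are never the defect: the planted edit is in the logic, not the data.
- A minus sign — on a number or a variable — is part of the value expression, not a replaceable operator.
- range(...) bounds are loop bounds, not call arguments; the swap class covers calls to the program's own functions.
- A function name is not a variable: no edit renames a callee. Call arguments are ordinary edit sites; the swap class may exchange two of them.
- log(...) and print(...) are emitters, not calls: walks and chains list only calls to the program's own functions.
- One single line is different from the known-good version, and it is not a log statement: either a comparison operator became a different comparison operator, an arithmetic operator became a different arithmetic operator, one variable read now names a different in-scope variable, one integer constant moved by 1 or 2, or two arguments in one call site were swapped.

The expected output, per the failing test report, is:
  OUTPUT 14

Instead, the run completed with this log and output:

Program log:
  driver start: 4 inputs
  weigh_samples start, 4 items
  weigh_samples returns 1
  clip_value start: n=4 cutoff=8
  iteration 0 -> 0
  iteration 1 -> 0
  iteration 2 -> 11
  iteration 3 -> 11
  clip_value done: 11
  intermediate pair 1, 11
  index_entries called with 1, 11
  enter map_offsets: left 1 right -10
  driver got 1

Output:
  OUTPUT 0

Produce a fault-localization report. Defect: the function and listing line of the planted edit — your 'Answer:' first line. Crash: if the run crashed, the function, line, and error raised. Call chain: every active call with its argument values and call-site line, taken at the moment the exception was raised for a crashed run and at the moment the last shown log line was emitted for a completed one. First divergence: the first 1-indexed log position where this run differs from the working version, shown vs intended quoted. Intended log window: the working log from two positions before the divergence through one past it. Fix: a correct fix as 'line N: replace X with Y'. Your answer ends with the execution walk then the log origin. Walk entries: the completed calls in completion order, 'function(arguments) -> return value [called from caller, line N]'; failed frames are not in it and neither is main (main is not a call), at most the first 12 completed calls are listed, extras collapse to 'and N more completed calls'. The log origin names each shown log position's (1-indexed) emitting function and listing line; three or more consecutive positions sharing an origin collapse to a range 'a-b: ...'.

Answer: the defect is in map_offsets at line 23.
Key fact: The log first diverges at position 13: the faulty run prints 'driver got 1' where the working version prints 'driver got 15'.
Call chain: main.
First divergence: position 13 — shown 'driver got 1', intended 'driver got 15'.
Intended log window:
  11: index_entries called with 1, 11
  12: enter map_offsets: left 1 right -10
  13: driver got 15
Execution walk:
  weigh_samples([1, 3, 11, 8]) -> 1  [called from main, line 39]
  clip_value([1, 3, 11, 8], 8) -> 11  [called from main, line 40]
  map_offsets(1, -10) -> 1  [called from index_entries, line 33]
  index_entries(1, 11) -> 1  [called from main, line 42]
Log line origins:
  1: from main, line 38
  2: from weigh_samples, line 2
  3: from weigh_samples, line 7
  4: from clip_value, line 11
  5-8: from clip_value, line 16
  9: from clip_value, line 17
  10: from main, line 41
  11: from index_entries, line 30
  12: from map_offsets, line 21
  13: from main, line 43
A correct fix: line 23: replace `>=` with `<`.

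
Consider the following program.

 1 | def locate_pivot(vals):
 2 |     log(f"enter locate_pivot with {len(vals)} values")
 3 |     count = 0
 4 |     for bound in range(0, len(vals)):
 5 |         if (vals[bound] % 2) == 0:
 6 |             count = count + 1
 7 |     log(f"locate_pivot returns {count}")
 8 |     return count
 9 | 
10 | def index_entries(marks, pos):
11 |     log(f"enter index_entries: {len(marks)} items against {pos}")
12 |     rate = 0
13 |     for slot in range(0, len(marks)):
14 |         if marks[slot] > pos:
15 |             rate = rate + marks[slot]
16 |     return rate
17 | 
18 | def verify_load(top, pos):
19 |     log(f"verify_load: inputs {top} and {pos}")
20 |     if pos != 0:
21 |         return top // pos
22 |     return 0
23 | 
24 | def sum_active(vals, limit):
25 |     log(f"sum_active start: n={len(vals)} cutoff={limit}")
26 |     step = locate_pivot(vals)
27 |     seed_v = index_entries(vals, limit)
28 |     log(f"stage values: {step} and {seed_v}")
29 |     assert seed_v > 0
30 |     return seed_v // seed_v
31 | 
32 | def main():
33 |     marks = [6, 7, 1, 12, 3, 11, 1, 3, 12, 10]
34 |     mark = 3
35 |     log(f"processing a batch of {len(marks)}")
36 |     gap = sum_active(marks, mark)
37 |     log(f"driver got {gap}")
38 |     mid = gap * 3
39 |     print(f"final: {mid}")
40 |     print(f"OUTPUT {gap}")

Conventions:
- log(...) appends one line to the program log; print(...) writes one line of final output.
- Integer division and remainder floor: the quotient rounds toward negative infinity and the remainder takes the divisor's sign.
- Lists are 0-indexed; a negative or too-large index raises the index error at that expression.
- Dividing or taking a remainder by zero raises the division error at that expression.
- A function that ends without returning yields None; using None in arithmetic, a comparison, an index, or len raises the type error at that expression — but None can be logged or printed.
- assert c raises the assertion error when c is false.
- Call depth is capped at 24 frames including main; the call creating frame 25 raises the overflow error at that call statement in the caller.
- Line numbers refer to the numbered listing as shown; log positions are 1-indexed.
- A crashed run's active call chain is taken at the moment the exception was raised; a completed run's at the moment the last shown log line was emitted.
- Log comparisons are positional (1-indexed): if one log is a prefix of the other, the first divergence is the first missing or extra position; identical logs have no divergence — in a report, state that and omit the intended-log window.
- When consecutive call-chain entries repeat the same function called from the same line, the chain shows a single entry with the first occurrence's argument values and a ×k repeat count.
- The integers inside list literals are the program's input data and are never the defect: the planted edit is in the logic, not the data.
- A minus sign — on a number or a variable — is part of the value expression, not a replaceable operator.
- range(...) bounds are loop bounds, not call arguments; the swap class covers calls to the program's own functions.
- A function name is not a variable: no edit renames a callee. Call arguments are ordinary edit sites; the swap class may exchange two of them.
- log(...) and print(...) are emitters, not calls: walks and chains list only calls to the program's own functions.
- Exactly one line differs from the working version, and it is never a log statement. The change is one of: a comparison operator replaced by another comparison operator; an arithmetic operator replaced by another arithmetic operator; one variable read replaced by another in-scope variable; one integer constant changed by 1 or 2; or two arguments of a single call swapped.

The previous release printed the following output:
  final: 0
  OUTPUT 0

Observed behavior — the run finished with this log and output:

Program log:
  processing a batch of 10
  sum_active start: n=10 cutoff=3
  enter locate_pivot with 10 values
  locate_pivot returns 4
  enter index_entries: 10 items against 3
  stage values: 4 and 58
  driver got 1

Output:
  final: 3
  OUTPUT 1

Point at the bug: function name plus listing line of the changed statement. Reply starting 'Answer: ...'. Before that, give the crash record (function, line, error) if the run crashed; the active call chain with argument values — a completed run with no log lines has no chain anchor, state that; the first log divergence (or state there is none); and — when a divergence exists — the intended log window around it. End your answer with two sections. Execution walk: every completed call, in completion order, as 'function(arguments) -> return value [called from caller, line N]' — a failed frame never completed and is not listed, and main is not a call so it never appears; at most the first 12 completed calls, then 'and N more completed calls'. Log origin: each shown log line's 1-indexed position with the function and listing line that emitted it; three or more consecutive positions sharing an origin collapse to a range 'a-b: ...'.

Answer: the defect is in sum_active at line 30.
The tell: Log line 7 is where behavior first shows: 'driver got 1' appears instead of 'driver got 0'.
Call chain: main.
First divergence: position 7; shown 'driver got 1' vs intended 'driver got 0'.
Intended log window:
  5: enter index_entries: 10 items against 3
  6: stage values: 4 and 58
  7: driver got 0
Execution walk:
  locate_pivot([6, 7, 1, 12, 3, 11, 1, 3, 12, 10]) -> 4  [called from sum_active, line 26]
  index_entries([6, 7, 1, 12, 3, 11, 1, 3, 12, 10], 3) -> 58  [called from sum_active, line 27]
  sum_active([6, 7, 1, 12, 3, 11, 1, 3, 12, 10], 3) -> 1  [called from main, line 36]
Log line origins:
  1 — main, line 35
  2 — sum_active, line 25
  3 — locate_pivot, line 2
  4 — locate_pivot, line 7
  5 — index_entries, line 11
  6 — sum_active, line 28
  7 — main, line 37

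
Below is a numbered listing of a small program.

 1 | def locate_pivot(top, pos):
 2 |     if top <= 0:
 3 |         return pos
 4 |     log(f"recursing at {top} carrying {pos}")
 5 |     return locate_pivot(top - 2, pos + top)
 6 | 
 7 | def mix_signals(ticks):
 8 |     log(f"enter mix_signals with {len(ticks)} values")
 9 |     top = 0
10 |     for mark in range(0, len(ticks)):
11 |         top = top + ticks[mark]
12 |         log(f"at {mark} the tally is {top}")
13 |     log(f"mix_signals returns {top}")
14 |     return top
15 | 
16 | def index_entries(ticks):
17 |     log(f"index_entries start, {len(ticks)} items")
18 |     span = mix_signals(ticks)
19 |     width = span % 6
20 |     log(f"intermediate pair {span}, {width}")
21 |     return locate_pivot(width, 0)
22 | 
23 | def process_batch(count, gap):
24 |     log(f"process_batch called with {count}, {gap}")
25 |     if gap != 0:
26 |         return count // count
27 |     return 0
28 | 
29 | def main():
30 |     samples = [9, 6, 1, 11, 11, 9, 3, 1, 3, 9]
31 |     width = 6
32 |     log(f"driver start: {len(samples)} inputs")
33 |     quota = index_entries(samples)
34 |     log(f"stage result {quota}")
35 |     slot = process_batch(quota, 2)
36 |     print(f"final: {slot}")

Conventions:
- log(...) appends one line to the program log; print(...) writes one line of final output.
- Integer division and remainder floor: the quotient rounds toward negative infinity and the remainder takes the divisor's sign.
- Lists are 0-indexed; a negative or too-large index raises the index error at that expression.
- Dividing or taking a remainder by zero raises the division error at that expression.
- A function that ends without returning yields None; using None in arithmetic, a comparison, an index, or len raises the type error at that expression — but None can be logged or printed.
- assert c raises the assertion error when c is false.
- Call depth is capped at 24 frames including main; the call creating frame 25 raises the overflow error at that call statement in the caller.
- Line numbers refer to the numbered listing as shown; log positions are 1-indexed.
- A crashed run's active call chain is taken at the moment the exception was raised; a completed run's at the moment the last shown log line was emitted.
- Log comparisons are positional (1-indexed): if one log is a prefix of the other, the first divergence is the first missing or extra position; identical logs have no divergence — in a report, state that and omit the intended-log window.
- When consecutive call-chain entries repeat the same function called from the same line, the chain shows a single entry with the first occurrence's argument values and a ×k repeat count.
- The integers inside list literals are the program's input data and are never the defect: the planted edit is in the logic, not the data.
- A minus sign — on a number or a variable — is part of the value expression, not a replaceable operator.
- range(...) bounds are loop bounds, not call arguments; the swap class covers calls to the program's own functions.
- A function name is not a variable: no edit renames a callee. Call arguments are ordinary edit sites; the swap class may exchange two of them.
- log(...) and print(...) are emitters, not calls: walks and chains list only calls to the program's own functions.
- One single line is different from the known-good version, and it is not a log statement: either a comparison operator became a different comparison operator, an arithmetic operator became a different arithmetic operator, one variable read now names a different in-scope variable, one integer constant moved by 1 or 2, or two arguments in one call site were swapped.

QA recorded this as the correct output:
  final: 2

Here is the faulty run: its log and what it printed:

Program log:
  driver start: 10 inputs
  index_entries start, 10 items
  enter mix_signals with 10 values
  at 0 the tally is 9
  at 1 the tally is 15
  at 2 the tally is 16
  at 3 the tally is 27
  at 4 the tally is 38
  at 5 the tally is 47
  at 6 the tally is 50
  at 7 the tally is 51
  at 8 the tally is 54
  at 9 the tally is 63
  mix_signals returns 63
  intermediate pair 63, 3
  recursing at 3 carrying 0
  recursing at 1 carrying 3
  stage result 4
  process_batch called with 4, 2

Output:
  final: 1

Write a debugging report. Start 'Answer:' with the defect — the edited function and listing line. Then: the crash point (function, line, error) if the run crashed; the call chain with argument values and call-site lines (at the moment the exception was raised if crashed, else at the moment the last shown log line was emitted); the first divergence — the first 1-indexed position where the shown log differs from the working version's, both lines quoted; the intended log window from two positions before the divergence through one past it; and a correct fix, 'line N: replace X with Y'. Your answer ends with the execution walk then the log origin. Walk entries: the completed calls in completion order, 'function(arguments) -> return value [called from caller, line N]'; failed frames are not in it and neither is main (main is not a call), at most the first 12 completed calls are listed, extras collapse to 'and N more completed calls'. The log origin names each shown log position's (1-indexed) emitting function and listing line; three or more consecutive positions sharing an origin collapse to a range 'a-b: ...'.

Answer: the defect is in process_batch at line 26.
Key observation: The logs agree in full; only the final output differs.
Call chain: main -> process_batch(4, 2) (called at line 35).
First divergence: none (the log streams are identical).
Execution walk:
  mix_signals([9, 6, 1, 11, 11, 9, 3, 1, 3, 9]) -> 63  [called from index_entries, line 18]
  locate_pivot(-1, 4) -> 4  [called from locate_pivot, line 5]
  locate_pivot(1, 3) -> 4  [called from locate_pivot, line 5]
  locate_pivot(3, 0) -> 4  [called from index_entries, line 21]
  index_entries([9, 6, 1, 11, 11, 9, 3, 1, 3, 9]) -> 4  [called from main, line 33]
  process_batch(4, 2) -> 1  [called from main, line 35]
Log line origins:
  1: emitted by main (line 32)
  2: emitted by index_entries (line 17)
  3: emitted by mix_signals (line 8)
  4-13: emitted by mix_signals (line 12)
  14: emitted by mix_signals (line 13)
  15: emitted by index_entries (line 20)
  16: emitted by locate_pivot (line 4)
  17: emitted by locate_pivot (line 4)
  18: emitted by main (line 34)
  19: emitted by process_batch (line 24)
A correct fix: line 26: replace `count // count` with `count // gap`.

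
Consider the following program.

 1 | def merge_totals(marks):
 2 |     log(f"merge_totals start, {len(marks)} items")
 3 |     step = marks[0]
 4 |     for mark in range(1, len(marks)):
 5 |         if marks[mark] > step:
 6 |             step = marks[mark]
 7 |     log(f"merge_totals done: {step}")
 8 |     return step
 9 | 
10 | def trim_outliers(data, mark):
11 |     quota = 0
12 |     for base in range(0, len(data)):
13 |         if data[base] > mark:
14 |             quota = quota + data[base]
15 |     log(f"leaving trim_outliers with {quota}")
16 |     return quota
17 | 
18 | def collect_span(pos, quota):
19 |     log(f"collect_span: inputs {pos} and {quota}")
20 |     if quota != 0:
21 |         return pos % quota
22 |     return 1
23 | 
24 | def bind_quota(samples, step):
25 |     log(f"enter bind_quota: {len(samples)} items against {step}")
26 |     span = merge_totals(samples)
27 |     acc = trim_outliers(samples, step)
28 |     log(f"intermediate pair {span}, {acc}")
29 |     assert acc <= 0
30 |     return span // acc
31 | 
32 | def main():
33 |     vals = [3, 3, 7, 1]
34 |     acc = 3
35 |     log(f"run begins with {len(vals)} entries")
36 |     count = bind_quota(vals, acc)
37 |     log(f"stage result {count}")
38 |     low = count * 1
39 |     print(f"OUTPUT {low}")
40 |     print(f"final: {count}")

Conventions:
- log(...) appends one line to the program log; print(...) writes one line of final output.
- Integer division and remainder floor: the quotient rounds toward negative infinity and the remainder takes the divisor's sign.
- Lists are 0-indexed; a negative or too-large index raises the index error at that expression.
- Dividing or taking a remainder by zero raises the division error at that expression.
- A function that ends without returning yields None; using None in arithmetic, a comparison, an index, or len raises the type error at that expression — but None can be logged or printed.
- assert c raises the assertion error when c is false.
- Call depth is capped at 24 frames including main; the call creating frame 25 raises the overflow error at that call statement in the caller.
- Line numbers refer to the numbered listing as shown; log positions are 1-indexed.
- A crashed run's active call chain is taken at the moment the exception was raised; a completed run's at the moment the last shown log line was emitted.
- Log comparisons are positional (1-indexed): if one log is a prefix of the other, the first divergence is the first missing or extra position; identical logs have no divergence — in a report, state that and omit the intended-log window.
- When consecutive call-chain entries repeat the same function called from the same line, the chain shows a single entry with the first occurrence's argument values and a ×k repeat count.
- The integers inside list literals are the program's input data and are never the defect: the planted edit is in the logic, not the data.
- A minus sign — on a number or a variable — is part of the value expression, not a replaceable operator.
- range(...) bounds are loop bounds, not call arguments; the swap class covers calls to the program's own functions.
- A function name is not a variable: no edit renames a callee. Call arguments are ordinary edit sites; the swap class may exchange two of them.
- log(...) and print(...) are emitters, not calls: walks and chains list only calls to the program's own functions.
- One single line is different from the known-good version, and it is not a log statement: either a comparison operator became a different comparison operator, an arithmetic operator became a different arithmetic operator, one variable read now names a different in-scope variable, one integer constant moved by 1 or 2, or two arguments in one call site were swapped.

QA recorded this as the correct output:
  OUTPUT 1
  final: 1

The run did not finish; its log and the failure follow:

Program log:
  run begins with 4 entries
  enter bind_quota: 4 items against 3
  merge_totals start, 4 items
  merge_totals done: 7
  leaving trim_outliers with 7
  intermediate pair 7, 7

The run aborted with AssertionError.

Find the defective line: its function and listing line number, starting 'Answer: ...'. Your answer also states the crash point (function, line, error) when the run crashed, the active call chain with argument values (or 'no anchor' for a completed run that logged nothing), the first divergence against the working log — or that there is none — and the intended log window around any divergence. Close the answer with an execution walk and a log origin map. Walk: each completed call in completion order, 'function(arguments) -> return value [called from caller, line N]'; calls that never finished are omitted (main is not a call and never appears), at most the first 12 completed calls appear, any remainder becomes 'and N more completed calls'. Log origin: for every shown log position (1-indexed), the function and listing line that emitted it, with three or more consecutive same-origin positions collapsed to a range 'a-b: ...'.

Answer: the defect is in bind_quota at line 29.
Key fact: The shown log is a 6-line prefix of the intended one, whose next entry is 'stage result 1'.
Crash: bind_quota, line 29, AssertionError.
Call chain: main -> bind_quota([3, 3, 7, 1], 3) (called at line 36).
First divergence: position 7 (shown log ended at 6 lines; the working version continues: 'stage result 1').
Intended log window:
  5: leaving trim_outliers with 7
  6: intermediate pair 7, 7
  7: stage result 1
Execution walk:
  merge_totals([3, 3, 7, 1]) -> 7  [called from bind_quota, line 26]
  trim_outliers([3, 3, 7, 1], 3) -> 7  [called from bind_quota, line 27]
Origin of each log line:
  1: logged in main at line 35
  2: logged in bind_quota at line 25
  3: logged in merge_totals at line 2
  4: logged in merge_totals at line 7
  5: logged in trim_outliers at line 15
  6: logged in bind_quota at line 28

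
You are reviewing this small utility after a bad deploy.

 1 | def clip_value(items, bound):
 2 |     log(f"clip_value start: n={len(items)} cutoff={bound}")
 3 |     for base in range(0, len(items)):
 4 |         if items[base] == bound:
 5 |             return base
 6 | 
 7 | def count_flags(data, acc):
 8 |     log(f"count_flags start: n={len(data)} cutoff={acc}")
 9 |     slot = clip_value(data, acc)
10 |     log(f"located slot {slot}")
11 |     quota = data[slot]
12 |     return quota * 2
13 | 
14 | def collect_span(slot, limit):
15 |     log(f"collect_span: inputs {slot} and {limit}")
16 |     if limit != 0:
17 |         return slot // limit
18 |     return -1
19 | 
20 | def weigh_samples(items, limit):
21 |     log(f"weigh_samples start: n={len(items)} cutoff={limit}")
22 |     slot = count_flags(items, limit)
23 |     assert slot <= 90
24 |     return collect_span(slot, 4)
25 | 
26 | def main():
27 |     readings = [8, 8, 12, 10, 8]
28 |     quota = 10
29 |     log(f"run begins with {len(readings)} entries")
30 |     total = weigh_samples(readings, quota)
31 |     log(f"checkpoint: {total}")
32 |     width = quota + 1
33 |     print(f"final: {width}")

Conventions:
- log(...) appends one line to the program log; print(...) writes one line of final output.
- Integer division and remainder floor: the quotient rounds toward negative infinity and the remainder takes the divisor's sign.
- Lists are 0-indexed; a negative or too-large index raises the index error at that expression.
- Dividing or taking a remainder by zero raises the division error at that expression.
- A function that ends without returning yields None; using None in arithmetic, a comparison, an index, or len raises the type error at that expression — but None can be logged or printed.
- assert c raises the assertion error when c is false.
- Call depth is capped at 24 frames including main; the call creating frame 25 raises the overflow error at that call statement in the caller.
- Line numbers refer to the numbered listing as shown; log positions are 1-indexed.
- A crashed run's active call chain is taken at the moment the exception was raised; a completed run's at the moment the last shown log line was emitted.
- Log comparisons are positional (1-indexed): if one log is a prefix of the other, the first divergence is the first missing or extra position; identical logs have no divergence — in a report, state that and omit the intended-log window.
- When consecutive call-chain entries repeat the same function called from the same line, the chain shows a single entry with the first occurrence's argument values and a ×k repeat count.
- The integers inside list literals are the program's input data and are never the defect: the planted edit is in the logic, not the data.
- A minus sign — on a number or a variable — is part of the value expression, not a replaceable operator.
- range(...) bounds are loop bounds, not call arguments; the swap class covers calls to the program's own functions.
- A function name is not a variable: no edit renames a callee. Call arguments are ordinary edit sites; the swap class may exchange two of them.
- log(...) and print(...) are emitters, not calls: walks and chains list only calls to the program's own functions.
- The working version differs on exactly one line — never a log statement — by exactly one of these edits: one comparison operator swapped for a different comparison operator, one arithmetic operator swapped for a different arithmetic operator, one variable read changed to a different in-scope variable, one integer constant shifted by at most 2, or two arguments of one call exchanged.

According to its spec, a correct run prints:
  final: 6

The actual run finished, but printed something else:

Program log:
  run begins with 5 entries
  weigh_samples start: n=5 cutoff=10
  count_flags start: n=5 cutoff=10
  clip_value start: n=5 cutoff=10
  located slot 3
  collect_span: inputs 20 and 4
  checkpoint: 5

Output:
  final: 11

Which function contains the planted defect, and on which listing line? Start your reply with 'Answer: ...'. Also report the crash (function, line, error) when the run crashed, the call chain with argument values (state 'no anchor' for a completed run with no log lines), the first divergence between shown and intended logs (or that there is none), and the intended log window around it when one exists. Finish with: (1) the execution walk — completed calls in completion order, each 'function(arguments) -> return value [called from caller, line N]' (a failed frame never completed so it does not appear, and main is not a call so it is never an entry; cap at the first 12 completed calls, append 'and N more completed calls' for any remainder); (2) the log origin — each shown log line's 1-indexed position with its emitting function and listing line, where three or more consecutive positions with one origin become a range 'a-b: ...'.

Answer: the defect is in main at line 32.
Core observation: The logs agree in full; only the final output differs.
Call chain: main.
First divergence: none — the logs agree in full.
Execution walk:
  clip_value([8, 8, 12, 10, 8], 10) -> 3  [called from count_flags, line 9]
  count_flags([8, 8, 12, 10, 8], 10) -> 20  [called from weigh_samples, line 22]
  collect_span(20, 4) -> 5  [called from weigh_samples, line 24]
  weigh_samples([8, 8, 12, 10, 8], 10) -> 5  [called from main, line 30]
Origin of each log line:
  1: emitted by main (line 29)
  2: emitted by weigh_samples (line 21)
  3: emitted by count_flags (line 8)
  4: emitted by clip_value (line 2)
  5: emitted by count_flags (line 10)
  6: emitted by collect_span (line 15)
  7: emitted by main (line 31)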